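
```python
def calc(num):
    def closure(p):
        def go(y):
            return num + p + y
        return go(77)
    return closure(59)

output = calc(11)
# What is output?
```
147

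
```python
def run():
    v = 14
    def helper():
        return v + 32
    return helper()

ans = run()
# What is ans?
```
46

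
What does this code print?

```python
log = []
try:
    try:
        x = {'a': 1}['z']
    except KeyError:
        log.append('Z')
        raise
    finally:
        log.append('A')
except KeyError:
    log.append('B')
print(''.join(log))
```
ZAB

finally runs before re-raised exception propagates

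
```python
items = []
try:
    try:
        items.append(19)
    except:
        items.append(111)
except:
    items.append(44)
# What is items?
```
[19]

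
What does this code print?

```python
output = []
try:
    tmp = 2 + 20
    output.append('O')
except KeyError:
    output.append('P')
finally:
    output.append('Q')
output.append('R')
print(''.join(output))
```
OQR

finally runs after normal execution too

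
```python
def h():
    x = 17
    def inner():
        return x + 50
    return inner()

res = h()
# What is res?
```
67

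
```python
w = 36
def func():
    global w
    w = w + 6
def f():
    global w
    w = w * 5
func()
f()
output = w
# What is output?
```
210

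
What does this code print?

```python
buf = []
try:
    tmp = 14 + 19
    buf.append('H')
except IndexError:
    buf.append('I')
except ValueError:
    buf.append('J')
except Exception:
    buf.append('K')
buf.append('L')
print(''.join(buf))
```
HL

No exception, try block completes normally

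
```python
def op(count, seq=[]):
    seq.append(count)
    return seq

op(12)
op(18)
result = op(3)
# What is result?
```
[12, 18, 3]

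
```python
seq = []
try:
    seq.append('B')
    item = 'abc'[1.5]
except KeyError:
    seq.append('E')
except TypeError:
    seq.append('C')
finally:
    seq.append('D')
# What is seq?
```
['B', 'C', 'D']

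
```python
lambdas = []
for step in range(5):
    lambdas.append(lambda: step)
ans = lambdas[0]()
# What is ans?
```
4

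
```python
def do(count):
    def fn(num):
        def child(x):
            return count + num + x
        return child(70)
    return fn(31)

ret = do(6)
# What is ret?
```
107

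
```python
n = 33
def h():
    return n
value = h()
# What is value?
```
33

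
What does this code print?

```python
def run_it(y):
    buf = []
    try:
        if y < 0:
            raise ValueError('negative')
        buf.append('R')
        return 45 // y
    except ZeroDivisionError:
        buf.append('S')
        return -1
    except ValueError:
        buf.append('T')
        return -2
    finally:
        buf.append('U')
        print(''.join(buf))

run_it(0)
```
RSU

y=0 causes ZeroDivisionError, caught, finally prints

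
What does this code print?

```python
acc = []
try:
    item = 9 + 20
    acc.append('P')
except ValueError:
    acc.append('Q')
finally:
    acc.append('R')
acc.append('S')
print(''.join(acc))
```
PRS

finally runs after normal execution too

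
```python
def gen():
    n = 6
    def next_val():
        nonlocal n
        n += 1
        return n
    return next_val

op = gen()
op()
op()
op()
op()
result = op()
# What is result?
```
11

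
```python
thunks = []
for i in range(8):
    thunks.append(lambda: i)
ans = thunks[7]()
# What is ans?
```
7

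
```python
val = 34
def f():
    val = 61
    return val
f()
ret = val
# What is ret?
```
34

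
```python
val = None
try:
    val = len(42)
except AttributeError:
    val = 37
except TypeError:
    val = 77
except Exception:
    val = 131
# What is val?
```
77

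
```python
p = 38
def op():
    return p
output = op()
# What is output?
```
38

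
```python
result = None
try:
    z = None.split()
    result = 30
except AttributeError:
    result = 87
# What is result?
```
87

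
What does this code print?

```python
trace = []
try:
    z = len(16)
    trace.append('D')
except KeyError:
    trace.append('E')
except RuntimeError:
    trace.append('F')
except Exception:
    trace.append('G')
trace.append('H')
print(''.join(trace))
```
GH

TypeError not specifically caught, falls to Exception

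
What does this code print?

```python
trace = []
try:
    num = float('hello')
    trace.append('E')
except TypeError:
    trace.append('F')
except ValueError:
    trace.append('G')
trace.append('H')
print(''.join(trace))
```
GH

ValueError is caught by its specific handler, not TypeError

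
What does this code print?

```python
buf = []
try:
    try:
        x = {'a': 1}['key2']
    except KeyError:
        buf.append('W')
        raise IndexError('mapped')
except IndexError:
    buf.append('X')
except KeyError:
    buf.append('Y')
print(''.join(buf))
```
WX

New IndexError raised, caught by outer IndexError handler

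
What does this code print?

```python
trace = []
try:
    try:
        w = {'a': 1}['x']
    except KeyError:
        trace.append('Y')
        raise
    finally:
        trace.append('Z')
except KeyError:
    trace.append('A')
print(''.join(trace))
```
YZA

finally runs before re-raised exception propagates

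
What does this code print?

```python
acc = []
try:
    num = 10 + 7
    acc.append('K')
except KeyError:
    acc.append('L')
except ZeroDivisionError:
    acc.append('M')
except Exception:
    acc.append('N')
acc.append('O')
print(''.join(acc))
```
KO

No exception, try block completes normally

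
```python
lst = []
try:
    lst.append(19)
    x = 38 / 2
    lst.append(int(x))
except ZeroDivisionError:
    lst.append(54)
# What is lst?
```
[19, 19]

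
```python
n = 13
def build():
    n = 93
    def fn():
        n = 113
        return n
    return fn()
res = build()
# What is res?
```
113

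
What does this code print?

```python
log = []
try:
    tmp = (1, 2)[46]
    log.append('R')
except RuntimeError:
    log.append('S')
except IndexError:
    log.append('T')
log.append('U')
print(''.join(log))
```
TU

IndexError is caught by its specific handler, not RuntimeError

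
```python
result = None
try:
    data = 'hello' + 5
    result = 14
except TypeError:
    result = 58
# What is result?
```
58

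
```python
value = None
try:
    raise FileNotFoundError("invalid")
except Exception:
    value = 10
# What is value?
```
10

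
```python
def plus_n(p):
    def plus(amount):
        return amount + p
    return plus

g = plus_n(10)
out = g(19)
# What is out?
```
29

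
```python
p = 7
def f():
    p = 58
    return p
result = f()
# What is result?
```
58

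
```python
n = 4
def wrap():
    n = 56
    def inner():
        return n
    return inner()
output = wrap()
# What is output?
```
56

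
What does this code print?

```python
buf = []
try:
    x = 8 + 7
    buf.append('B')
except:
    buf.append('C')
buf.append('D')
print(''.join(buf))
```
BD

No exception, try block completes normally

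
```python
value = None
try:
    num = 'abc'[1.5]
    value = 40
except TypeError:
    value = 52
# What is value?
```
52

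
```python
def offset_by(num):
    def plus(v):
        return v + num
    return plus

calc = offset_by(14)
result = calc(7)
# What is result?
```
21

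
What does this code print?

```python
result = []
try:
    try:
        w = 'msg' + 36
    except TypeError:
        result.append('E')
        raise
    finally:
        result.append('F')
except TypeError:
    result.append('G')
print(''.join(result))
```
EFG

finally runs before re-raised exception propagates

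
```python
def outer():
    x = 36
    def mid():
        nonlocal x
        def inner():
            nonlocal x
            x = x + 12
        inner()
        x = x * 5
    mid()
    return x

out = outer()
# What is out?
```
240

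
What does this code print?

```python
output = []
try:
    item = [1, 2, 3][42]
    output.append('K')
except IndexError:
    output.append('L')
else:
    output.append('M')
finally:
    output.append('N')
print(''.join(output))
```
LN

Exception: except runs, else skipped, finally runs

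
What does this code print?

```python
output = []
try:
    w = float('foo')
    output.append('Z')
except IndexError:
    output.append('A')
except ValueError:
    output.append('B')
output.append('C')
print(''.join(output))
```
BC

ValueError is caught by its specific handler, not IndexError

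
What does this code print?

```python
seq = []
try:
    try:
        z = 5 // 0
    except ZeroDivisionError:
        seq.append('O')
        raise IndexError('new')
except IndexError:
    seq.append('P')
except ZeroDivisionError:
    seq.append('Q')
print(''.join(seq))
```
OP

New IndexError raised, caught by outer IndexError handler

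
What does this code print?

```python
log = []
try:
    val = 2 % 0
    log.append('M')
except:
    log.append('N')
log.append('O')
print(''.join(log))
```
NO

Exception raised in try, caught by bare except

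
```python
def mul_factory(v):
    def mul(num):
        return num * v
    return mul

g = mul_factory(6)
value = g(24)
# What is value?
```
144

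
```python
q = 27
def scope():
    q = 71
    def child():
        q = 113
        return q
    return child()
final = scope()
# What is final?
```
113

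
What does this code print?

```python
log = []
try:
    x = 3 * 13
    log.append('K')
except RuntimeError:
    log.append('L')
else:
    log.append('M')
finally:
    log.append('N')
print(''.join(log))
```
KMN

else runs before finally when no exception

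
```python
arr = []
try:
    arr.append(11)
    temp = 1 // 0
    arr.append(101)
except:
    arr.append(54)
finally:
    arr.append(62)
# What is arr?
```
[11, 54, 62]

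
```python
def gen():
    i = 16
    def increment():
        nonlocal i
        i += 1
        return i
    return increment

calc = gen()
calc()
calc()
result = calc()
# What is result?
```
19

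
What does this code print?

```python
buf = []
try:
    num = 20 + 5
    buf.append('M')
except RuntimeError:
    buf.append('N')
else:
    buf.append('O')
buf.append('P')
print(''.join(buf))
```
MOP

else block runs when no exception occurs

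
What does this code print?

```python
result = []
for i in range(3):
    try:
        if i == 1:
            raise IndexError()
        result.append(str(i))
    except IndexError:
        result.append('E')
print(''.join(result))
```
0E2

Exception on i=1 caught, loop continues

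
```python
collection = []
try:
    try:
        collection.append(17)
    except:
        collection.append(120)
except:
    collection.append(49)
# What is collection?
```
[17]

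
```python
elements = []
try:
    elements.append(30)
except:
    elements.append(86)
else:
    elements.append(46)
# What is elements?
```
[30, 46]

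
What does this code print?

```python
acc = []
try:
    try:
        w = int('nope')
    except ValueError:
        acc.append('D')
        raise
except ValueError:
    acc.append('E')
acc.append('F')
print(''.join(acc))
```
DEF

raise without argument re-raises current exception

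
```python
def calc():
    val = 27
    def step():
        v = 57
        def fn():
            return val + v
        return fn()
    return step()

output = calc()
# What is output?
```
84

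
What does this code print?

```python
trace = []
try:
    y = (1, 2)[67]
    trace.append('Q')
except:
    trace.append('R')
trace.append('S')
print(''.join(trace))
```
RS

Exception raised in try, caught by bare except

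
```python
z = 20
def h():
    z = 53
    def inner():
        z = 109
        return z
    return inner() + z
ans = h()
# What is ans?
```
162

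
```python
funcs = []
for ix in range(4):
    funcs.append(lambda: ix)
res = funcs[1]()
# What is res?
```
3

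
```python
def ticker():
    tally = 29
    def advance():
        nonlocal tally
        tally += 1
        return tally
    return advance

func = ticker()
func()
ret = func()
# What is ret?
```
31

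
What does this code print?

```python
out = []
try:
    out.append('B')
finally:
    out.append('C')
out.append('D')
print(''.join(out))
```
BCD

try/finally without except, no exception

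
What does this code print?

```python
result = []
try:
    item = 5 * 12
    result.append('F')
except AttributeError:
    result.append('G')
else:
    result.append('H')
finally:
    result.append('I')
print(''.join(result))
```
FHI

else runs before finally when no exception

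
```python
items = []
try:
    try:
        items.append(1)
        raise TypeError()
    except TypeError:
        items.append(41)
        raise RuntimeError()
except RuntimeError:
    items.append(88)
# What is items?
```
[1, 41, 88]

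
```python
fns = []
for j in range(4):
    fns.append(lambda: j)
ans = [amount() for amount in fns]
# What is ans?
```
[3, 3, 3, 3]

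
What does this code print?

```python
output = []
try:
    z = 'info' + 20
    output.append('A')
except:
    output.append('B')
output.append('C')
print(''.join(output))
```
BC

Exception raised in try, caught by bare except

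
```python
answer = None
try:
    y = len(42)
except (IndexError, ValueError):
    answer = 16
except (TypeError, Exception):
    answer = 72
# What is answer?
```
72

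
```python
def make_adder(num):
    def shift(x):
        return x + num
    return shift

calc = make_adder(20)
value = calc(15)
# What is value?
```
35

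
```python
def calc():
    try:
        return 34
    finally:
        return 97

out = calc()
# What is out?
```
97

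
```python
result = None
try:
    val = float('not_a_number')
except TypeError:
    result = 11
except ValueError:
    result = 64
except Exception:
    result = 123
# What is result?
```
64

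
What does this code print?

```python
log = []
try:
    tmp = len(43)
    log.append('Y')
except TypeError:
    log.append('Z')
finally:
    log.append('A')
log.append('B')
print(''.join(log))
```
ZAB

finally always runs, even after exception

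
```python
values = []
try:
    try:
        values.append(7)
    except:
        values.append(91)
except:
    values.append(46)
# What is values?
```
[7]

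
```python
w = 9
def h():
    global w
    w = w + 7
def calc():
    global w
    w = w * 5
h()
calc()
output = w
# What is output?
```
80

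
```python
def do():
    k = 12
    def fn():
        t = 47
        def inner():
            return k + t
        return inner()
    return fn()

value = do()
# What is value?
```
59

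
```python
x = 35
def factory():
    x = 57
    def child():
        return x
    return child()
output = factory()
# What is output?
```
57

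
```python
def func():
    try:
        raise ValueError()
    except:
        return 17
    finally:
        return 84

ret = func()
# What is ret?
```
84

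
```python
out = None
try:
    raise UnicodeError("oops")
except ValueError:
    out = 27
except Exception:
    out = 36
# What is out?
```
27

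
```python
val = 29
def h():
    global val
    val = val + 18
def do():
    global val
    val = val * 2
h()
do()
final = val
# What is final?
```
94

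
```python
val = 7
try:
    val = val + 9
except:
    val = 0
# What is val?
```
16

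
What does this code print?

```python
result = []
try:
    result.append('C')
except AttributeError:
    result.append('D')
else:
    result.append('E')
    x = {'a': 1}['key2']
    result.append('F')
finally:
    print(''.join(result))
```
CE

Try succeeds, else appends 'E', KeyError in else is uncaught, finally prints before exception propagates ('F' never appended)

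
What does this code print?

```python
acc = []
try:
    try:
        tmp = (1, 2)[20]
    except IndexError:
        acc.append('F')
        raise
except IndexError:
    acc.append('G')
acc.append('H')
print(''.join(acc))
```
FGH

raise without argument re-raises current exception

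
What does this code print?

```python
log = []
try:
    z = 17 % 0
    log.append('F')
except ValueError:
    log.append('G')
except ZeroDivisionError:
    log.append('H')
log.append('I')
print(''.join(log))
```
HI

ZeroDivisionError is caught by its specific handler, not ValueError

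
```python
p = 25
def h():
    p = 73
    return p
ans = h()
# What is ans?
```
73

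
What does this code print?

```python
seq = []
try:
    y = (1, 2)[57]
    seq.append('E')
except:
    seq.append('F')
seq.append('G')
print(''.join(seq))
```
FG

Exception raised in try, caught by bare except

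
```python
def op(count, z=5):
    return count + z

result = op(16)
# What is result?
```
21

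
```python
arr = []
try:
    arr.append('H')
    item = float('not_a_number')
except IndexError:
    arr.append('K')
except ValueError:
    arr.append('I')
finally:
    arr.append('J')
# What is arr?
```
['H', 'I', 'J']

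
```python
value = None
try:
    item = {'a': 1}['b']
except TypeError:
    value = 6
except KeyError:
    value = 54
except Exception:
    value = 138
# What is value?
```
54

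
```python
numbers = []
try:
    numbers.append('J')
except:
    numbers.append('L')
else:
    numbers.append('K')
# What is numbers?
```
['J', 'K']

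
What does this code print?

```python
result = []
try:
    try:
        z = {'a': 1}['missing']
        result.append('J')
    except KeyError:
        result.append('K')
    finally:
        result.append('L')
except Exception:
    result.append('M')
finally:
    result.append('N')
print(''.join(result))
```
KLN

Both finally blocks run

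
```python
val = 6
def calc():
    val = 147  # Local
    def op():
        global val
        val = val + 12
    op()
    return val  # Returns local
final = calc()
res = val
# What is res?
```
18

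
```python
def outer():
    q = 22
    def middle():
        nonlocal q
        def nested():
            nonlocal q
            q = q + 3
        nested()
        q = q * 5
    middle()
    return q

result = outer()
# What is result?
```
125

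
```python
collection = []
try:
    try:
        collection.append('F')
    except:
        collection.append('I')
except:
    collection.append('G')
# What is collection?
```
['F']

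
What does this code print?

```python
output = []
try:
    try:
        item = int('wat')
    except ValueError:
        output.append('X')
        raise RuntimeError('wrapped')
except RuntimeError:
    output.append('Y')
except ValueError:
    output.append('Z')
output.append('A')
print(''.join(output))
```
XYA

RuntimeError raised and caught, original ValueError not re-raised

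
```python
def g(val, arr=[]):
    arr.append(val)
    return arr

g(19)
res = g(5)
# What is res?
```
[19, 5]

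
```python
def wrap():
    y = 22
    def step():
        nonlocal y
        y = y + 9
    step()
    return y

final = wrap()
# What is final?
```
31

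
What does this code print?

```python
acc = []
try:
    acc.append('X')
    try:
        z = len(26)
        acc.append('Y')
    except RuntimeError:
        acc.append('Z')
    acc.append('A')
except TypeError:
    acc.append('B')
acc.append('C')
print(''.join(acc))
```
XBC

Inner handler doesn't match, propagates to outer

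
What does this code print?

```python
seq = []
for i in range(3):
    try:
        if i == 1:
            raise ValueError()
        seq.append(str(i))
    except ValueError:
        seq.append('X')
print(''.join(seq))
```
0X2

Exception on i=1 caught, loop continues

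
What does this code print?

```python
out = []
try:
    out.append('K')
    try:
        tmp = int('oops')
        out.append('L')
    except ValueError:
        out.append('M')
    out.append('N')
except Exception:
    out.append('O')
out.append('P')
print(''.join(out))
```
KMNP

Inner exception caught by inner handler, outer continues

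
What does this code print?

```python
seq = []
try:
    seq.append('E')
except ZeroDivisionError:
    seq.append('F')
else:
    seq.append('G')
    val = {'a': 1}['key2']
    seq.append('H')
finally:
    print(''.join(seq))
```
EG

Try succeeds, else appends 'G', KeyError in else is uncaught, finally prints before exception propagates ('H' never appended)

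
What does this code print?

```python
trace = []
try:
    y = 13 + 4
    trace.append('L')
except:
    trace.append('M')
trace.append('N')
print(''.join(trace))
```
LN

No exception, try block completes normally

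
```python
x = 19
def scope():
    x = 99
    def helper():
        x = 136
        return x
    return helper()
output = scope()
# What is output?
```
136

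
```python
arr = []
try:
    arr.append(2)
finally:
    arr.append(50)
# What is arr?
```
[2, 50]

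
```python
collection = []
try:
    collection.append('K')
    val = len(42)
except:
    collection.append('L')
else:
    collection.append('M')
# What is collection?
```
['K', 'L']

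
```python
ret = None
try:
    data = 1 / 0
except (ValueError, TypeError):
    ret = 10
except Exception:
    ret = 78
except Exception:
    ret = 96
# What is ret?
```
78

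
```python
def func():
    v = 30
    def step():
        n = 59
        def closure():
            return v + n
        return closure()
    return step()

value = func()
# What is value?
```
89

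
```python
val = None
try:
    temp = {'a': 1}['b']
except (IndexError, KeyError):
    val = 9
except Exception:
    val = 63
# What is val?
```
9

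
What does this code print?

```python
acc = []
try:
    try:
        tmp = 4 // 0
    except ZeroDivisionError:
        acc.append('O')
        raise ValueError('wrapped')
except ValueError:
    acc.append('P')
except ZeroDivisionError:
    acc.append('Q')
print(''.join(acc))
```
OP

New ValueError raised, caught by outer ValueError handler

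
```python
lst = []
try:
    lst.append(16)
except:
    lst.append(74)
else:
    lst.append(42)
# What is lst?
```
[16, 42]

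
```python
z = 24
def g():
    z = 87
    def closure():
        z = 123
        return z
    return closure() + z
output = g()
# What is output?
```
210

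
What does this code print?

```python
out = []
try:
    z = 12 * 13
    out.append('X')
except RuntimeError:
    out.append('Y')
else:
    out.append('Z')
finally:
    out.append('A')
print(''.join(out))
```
XZA

else runs before finally when no exception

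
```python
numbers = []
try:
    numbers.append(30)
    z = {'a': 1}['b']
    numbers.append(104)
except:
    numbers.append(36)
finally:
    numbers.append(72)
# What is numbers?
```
[30, 36, 72]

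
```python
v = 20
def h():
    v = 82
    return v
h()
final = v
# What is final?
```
20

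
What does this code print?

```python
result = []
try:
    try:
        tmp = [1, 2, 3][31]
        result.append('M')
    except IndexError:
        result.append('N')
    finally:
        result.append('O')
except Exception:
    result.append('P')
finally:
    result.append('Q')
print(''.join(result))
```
NOQ

Both finally blocks run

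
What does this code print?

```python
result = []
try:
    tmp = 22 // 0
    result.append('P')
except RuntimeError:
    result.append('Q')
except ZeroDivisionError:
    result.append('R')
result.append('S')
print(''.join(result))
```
RS

ZeroDivisionError is caught by its specific handler, not RuntimeError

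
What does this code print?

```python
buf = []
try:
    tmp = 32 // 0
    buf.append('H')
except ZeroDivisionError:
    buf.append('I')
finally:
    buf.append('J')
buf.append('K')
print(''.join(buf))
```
IJK

finally always runs, even after exception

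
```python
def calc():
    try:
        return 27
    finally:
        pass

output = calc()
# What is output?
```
27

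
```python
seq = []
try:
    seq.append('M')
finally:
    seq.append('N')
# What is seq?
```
['M', 'N']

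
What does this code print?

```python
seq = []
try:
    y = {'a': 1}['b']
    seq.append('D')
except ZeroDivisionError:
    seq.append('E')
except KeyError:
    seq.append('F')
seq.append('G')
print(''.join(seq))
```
FG

KeyError is caught by its specific handler, not ZeroDivisionError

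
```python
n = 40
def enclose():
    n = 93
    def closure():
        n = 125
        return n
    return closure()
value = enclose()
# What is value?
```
125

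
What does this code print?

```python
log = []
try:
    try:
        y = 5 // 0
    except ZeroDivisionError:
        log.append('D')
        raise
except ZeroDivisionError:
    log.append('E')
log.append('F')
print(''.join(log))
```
DEF

raise without argument re-raises current exception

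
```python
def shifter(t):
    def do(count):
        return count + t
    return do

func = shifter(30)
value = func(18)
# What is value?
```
48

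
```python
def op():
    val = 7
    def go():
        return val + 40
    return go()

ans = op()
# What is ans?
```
47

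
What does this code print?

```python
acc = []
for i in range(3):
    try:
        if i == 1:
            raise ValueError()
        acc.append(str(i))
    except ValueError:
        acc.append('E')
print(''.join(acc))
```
0E2

Exception on i=1 caught, loop continues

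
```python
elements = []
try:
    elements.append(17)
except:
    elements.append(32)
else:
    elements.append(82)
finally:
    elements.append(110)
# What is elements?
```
[17, 82, 110]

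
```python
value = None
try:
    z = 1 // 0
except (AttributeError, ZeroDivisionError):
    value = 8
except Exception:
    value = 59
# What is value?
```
8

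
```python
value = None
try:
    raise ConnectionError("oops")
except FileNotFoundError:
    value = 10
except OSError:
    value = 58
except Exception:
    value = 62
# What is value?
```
58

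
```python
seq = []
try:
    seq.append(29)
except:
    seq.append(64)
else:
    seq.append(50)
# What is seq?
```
[29, 50]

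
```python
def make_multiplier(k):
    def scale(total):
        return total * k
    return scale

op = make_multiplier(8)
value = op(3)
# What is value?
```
24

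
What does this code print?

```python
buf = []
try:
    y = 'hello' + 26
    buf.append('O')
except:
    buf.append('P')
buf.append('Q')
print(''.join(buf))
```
PQ

Exception raised in try, caught by bare except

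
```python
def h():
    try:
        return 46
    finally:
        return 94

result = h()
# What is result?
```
94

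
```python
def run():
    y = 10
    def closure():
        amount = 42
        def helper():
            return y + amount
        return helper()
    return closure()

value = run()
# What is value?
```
52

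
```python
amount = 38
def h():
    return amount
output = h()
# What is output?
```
38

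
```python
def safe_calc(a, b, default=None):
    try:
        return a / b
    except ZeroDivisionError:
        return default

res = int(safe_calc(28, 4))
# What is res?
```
7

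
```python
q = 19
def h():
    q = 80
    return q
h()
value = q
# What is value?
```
19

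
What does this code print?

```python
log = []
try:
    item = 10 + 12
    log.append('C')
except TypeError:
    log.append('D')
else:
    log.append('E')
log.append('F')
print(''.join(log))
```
CEF

else block runs when no exception occurs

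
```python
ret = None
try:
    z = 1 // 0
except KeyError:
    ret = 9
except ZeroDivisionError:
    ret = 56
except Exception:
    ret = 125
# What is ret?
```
56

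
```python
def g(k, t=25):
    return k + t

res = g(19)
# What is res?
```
44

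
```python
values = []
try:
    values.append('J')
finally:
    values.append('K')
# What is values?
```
['J', 'K']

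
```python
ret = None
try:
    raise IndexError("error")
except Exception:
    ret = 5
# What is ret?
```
5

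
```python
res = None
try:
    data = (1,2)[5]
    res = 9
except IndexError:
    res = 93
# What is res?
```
93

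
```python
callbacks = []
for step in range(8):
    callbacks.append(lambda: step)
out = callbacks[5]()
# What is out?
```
7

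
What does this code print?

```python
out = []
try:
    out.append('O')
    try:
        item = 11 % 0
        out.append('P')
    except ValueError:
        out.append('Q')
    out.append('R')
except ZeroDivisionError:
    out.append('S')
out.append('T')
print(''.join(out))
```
OST

Inner handler doesn't match, propagates to outer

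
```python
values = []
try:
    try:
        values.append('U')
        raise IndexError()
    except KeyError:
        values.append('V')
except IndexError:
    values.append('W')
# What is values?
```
['U', 'W']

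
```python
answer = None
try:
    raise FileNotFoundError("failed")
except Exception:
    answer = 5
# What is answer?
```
5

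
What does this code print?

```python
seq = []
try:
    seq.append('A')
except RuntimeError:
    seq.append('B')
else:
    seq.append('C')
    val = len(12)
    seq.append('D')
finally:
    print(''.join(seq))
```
AC

Try succeeds, else appends 'C', TypeError in else is uncaught, finally prints before exception propagates ('D' never appended)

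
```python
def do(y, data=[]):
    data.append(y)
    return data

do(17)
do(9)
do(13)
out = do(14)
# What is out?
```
[17, 9, 13, 14]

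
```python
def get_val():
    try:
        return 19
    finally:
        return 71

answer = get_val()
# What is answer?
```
71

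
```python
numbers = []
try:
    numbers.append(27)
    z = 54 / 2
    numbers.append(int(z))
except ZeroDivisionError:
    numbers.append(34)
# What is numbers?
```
[27, 27]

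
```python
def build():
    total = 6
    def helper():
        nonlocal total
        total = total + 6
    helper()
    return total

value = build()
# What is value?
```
12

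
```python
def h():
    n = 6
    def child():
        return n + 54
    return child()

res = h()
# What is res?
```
60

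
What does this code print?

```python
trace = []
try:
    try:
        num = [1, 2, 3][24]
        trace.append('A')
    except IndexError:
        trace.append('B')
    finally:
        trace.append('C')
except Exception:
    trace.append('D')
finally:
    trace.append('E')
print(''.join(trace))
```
BCE

Both finally blocks run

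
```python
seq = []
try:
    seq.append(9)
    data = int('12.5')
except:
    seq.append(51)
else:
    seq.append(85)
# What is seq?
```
[9, 51]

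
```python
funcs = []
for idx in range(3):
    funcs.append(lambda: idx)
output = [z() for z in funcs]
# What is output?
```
[2, 2, 2]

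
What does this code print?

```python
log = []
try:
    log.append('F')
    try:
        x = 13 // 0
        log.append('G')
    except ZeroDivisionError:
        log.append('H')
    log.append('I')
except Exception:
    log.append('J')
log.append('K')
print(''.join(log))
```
FHIK

Inner exception caught by inner handler, outer continues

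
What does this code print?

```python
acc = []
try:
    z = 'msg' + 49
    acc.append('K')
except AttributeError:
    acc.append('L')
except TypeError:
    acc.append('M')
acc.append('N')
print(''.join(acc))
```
MN

TypeError is caught by its specific handler, not AttributeError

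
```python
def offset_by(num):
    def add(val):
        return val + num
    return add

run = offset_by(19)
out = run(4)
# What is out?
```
23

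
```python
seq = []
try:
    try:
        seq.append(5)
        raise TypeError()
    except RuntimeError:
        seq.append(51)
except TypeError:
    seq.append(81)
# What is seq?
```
[5, 81]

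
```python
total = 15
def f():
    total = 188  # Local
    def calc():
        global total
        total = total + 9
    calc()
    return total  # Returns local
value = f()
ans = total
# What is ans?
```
24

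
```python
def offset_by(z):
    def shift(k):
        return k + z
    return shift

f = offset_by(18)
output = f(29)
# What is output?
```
47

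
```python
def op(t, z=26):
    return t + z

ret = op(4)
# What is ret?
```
30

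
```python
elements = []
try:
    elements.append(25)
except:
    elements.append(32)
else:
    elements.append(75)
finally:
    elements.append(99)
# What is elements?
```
[25, 75, 99]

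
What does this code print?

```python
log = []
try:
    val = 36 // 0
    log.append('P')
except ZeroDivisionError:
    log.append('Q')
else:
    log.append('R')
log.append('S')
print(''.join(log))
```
QS

else block skipped when exception is caught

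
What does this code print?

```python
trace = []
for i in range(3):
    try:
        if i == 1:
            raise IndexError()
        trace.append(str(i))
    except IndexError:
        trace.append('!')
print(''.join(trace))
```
0!2

Exception on i=1 caught, loop continues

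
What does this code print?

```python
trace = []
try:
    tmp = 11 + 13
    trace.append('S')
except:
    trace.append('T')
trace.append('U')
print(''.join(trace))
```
SU

No exception, try block completes normally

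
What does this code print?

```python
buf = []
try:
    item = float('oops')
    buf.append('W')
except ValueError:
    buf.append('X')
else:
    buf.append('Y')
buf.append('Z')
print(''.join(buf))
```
XZ

else block skipped when exception is caught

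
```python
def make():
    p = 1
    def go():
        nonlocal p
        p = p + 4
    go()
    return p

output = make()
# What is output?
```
5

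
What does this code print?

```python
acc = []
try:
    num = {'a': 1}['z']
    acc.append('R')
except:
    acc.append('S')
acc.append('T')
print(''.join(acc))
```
ST

Exception raised in try, caught by bare except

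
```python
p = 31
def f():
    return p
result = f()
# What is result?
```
31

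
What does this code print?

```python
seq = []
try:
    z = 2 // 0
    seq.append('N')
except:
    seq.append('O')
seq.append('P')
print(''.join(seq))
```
OP

Exception raised in try, caught by bare except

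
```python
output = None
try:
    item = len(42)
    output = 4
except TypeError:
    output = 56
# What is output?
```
56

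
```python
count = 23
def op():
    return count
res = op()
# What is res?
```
23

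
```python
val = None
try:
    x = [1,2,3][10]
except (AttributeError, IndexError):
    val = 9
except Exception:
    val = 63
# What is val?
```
9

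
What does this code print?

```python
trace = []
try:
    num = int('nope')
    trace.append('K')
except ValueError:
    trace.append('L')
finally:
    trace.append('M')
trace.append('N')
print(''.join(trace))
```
LMN

finally always runs, even after exception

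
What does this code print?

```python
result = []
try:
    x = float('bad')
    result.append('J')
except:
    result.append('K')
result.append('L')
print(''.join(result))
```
KL

Exception raised in try, caught by bare except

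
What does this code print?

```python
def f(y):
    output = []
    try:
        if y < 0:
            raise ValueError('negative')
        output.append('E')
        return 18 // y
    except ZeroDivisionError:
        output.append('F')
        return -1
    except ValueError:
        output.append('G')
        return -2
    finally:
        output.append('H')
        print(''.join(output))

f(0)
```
EFH

y=0 causes ZeroDivisionError, caught, finally prints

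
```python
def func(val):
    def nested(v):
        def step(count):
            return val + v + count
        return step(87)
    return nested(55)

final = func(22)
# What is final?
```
164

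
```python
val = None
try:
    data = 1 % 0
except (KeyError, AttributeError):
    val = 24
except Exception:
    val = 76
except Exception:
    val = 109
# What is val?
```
76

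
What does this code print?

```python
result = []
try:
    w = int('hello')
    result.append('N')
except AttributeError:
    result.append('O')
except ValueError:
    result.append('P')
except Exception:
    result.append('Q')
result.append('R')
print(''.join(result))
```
PR

ValueError matches before generic Exception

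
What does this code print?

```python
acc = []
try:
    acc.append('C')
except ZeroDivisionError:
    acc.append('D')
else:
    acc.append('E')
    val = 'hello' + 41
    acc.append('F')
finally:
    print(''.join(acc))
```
CE

Try succeeds, else appends 'E', TypeError in else is uncaught, finally prints before exception propagates ('F' never appended)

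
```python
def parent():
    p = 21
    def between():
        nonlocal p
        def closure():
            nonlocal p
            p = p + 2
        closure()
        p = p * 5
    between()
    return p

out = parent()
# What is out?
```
115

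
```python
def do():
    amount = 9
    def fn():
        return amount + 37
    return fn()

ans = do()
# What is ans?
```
46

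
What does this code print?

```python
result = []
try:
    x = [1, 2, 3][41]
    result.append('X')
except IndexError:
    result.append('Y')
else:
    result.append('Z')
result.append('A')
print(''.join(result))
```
YA

else block skipped when exception is caught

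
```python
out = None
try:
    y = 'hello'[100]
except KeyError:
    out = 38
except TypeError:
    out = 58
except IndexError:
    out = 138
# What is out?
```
138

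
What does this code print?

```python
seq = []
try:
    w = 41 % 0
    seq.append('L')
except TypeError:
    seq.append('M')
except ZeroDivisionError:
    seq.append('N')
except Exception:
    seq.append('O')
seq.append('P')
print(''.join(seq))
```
NP

ZeroDivisionError matches before generic Exception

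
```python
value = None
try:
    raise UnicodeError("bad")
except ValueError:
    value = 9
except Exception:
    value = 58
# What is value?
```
9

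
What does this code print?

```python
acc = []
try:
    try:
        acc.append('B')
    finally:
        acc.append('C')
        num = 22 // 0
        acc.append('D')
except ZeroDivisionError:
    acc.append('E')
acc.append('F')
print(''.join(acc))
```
BCEF

Exception in inner finally caught by outer except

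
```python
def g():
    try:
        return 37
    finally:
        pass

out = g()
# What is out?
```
37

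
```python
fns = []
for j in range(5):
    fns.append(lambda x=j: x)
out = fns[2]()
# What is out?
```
2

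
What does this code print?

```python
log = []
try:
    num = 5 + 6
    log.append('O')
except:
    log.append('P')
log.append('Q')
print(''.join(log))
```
OQ

No exception, try block completes normally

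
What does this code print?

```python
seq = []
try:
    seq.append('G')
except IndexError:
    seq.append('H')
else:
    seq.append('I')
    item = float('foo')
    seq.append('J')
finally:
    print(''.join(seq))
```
GI

Try succeeds, else appends 'I', ValueError in else is uncaught, finally prints before exception propagates ('J' never appended)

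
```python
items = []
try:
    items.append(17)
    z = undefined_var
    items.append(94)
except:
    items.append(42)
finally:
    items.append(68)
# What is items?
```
[17, 42, 68]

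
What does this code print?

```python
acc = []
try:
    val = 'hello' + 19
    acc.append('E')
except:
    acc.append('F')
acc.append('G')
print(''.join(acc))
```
FG

Exception raised in try, caught by bare except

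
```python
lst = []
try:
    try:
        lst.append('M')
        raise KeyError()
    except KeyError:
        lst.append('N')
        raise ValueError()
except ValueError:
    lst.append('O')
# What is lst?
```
['M', 'N', 'O']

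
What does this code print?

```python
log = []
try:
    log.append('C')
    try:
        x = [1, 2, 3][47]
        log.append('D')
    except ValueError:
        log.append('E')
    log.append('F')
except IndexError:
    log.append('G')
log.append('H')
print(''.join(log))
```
CGH

Inner handler doesn't match, propagates to outer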